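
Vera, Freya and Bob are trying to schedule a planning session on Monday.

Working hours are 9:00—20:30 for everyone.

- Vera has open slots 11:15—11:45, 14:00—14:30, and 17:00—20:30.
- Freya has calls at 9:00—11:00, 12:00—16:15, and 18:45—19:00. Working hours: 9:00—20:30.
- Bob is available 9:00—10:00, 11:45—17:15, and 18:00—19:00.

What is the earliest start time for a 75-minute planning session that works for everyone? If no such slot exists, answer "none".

Freya free within 09:00–20:30: 11:00–12:00, 16:15–18:45, 19:00–20:30.
Vera ∩ Freya: 11:15–11:45, 17:00–18:45, 19:00–20:30.
Vera ∩ Freya ∩ Bob: 17:00–17:15, 18:00–18:45.
Windows ≥ 75 min: (none).

none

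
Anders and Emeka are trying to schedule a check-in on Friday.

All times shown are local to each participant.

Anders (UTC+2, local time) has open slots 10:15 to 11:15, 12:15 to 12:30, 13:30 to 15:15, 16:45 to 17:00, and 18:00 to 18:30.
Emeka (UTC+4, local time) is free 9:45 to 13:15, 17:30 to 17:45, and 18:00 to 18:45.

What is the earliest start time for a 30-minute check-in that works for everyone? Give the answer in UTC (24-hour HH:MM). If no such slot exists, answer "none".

Anders → UTC: 08:15–09:15, 10:15–10:30, 11:30–13:15, 14:45–15:00, 16:00–16:30.
Emeka → UTC: 05:45–09:15, 13:30–13:45, 14:00–14:45.
Anders ∩ Emeka: 08:15–09:15.
Windows ≥ 30 min: 08:15–09:15.
Earliest such window starts at 08:15.

08:15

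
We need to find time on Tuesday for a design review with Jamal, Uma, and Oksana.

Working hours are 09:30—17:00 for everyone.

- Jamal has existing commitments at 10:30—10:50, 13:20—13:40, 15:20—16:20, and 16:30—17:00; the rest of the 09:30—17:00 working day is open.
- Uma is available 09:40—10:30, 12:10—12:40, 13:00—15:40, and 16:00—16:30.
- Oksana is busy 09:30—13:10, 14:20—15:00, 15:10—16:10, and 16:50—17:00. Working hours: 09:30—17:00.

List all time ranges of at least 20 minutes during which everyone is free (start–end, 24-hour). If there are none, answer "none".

13:40–14:20

Jamal free within 09:30–17:00: 09:30–10:30, 10:50–13:20, 13:40–15:20, 16:20–16:30.
Oksana free within 09:30–17:00: 13:10–14:20, 15:00–15:10, 16:10–16:50.
Jamal ∩ Uma: 09:40–10:30, 12:10–12:40, 13:00–13:20, 13:40–15:20, 16:20–16:30.
Jamal ∩ Uma ∩ Oksana: 13:10–13:20, 13:40–14:20, 15:00–15:10, 16:20–16:30.
Windows ≥ 20 min: 13:40–14:20.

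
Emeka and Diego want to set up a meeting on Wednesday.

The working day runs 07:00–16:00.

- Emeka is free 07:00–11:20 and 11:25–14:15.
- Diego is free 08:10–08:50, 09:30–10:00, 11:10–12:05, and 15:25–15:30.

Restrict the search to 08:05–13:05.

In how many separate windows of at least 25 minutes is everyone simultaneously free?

Emeka ∩ Diego: 08:10–08:50, 09:30–10:00, 11:10–11:20, 11:25–12:05.
Restricted to 08:05–13:05: 08:10–08:50, 09:30–10:00, 11:10–11:20, 11:25–12:05.
Windows ≥ 25 min: 08:10–08:50, 09:30–10:00, 11:25–12:05.
That's 3 windows.

3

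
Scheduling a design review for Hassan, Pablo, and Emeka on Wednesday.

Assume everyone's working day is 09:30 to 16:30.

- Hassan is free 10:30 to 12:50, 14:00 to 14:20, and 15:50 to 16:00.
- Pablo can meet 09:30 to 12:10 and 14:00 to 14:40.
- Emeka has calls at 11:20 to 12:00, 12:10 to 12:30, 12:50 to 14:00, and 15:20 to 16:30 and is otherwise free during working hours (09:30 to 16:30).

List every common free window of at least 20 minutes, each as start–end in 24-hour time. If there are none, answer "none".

Emeka free within 09:30–16:30: 09:30–11:20, 12:00–12:10, 12:30–12:50, 14:00–15:20.
Hassan ∩ Pablo: 10:30–12:10, 14:00–14:20.
Hassan ∩ Pablo ∩ Emeka: 10:30–11:20, 12:00–12:10, 14:00–14:20.
Windows ≥ 20 min: 10:30–11:20, 14:00–14:20.

10:30–11:20, 14:00–14:20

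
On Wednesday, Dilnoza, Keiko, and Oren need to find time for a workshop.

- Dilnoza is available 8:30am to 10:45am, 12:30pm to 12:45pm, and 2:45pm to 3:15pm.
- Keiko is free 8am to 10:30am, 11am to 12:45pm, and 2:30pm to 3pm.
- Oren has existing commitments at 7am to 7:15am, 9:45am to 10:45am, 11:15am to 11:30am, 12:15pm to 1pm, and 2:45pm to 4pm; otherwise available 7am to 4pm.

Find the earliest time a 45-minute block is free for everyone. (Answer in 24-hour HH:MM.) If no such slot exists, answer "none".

Oren free within 07:00–16:00: 07:15–09:45, 10:45–11:15, 11:30–12:15, 13:00–14:45.
Dilnoza ∩ Keiko: 08:30–10:30, 12:30–12:45, 14:45–15:00.
Dilnoza ∩ Keiko ∩ Oren: 08:30–09:45.
Windows ≥ 45 min: 08:30–09:45.
Earliest such window starts at 08:30.

08:30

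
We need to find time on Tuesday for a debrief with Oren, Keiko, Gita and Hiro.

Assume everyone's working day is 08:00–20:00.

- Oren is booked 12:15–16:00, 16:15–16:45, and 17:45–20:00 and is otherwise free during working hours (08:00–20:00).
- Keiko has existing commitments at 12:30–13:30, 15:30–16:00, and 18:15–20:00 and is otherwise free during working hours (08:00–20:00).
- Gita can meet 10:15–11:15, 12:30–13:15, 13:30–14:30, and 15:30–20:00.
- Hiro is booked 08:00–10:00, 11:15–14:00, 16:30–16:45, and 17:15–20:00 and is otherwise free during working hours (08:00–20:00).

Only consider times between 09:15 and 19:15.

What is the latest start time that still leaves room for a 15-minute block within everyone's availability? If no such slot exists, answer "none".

17:00

Oren free within 08:00–20:00: 08:00–12:15, 16:00–16:15, 16:45–17:45.
Keiko free within 08:00–20:00: 08:00–12:30, 13:30–15:30, 16:00–18:15.
Hiro free within 08:00–20:00: 10:00–11:15, 14:00–16:30, 16:45–17:15.
Oren ∩ Keiko: 08:00–12:15, 16:00–16:15, 16:45–17:45.
Oren ∩ Keiko ∩ Gita: 10:15–11:15, 16:00–16:15, 16:45–17:45.
Oren ∩ Keiko ∩ Gita ∩ Hiro: 10:15–11:15, 16:00–16:15, 16:45–17:15.
Restricted to 09:15–19:15: 10:15–11:15, 16:00–16:15, 16:45–17:15.
Windows ≥ 15 min: 10:15–11:15, 16:00–16:15, 16:45–17:15.
Latest start in the last window 16:45–17:15 is 17:15 − 15 min = 17:00.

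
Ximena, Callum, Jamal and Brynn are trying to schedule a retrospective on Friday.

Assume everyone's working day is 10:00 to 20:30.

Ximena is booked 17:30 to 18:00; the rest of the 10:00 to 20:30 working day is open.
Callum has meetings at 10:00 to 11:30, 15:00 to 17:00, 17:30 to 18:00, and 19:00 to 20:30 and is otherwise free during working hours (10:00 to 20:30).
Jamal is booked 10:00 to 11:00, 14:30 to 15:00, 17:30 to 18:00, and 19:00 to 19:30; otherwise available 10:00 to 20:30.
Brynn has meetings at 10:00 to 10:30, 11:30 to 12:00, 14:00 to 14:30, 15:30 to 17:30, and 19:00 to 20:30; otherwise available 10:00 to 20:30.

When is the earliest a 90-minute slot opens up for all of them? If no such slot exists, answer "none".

Ximena free within 10:00–20:30: 10:00–17:30, 18:00–20:30.
Callum free within 10:00–20:30: 11:30–15:00, 17:00–17:30, 18:00–19:00.
Jamal free within 10:00–20:30: 11:00–14:30, 15:00–17:30, 18:00–19:00, 19:30–20:30.
Brynn free within 10:00–20:30: 10:30–11:30, 12:00–14:00, 14:30–15:30, 17:30–19:00.
Ximena ∩ Callum: 11:30–15:00, 17:00–17:30, 18:00–19:00.
Ximena ∩ Callum ∩ Jamal: 11:30–14:30, 17:00–17:30, 18:00–19:00.
Ximena ∩ Callum ∩ Jamal ∩ Brynn: 12:00–14:00, 18:00–19:00.
Windows ≥ 90 min: 12:00–14:00.
Earliest such window starts at 12:00.

12:00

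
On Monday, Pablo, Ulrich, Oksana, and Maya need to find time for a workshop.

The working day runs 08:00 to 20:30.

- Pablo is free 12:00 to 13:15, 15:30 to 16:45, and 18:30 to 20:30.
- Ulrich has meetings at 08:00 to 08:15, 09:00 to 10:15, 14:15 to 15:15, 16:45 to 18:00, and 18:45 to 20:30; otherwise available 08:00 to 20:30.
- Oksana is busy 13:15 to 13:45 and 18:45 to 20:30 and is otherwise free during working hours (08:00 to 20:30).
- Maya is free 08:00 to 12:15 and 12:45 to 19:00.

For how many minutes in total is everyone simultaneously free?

Ulrich free within 08:00–20:30: 08:15–09:00, 10:15–14:15, 15:15–16:45, 18:00–18:45.
Oksana free within 08:00–20:30: 08:00–13:15, 13:45–18:45.
Pablo ∩ Ulrich: 12:00–13:15, 15:30–16:45, 18:30–18:45.
Pablo ∩ Ulrich ∩ Oksana: 12:00–13:15, 15:30–16:45, 18:30–18:45.
Pablo ∩ Ulrich ∩ Oksana ∩ Maya: 12:00–12:15, 12:45–13:15, 15:30–16:45, 18:30–18:45.
Total common minutes: 15 + 30 + 75 + 15 = 135.

135 minutes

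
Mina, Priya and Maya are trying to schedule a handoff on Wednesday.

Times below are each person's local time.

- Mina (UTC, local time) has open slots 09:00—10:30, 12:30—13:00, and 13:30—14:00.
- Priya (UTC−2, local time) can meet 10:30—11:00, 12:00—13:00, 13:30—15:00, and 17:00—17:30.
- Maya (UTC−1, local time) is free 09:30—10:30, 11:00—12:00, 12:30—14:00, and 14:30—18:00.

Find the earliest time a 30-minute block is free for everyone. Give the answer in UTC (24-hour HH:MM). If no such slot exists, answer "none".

12:30

Mina → UTC: 09:00–10:30, 12:30–13:00, 13:30–14:00.
Priya → UTC: 12:30–13:00, 14:00–15:00, 15:30–17:00, 19:00–19:30.
Maya → UTC: 10:30–11:30, 12:00–13:00, 13:30–15:00, 15:30–19:00.
Mina ∩ Priya: 12:30–13:00.
Mina ∩ Priya ∩ Maya: 12:30–13:00.
Windows ≥ 30 min: 12:30–13:00.
Earliest such window starts at 12:30.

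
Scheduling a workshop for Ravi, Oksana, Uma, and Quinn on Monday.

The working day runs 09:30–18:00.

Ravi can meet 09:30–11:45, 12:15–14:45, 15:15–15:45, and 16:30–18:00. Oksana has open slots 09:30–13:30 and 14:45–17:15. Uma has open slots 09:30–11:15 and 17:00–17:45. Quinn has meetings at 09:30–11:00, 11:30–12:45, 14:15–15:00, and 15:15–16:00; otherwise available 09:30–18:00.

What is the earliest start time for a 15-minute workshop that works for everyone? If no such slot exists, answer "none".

Quinn free within 09:30–18:00: 11:00–11:30, 12:45–14:15, 15:00–15:15, 16:00–18:00.
Ravi ∩ Oksana: 09:30–11:45, 12:15–13:30, 15:15–15:45, 16:30–17:15.
Ravi ∩ Oksana ∩ Uma: 09:30–11:15, 17:00–17:15.
Ravi ∩ Oksana ∩ Uma ∩ Quinn: 11:00–11:15, 17:00–17:15.
Windows ≥ 15 min: 11:00–11:15, 17:00–17:15.
Earliest such window starts at 11:00.

11:00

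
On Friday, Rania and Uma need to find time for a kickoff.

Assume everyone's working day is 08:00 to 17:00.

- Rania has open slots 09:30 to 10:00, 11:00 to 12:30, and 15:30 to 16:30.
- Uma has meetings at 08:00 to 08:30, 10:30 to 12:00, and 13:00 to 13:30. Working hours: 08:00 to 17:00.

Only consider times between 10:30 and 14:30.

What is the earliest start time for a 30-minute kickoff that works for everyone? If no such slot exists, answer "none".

12:00

Uma free within 08:00–17:00: 08:30–10:30, 12:00–13:00, 13:30–17:00.
Rania ∩ Uma: 09:30–10:00, 12:00–12:30, 15:30–16:30.
Restricted to 10:30–14:30: 12:00–12:30.
Windows ≥ 30 min: 12:00–12:30.
Earliest such window starts at 12:00.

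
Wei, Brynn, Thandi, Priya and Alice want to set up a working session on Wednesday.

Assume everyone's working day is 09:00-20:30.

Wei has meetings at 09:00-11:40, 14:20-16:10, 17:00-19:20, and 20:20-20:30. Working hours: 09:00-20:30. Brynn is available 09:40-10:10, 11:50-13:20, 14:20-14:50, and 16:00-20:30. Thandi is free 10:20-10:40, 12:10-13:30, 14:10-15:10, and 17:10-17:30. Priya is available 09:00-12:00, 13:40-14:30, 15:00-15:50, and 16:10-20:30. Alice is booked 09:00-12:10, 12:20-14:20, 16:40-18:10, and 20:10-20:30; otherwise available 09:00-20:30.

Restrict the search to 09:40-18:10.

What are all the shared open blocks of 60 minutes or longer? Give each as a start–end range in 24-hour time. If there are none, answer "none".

Wei free within 09:00–20:30: 11:40–14:20, 16:10–17:00, 19:20–20:20.
Alice free within 09:00–20:30: 12:10–12:20, 14:20–16:40, 18:10–20:10.
Wei ∩ Brynn: 11:50–13:20, 16:10–17:00, 19:20–20:20.
Wei ∩ Brynn ∩ Thandi: 12:10–13:20.
Wei ∩ Brynn ∩ Thandi ∩ Priya: (none).
Wei ∩ Brynn ∩ Thandi ∩ Priya ∩ Alice: (none).
Restricted to 09:40–18:10: (none).
Windows ≥ 60 min: (none).

none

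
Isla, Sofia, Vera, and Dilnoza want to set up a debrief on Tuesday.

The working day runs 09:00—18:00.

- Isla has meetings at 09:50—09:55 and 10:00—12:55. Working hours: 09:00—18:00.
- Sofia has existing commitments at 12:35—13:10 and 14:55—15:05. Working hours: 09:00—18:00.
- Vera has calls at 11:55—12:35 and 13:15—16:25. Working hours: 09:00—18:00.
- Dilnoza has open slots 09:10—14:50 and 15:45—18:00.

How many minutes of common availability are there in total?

145 minutes

Isla free within 09:00–18:00: 09:00–09:50, 09:55–10:00, 12:55–18:00.
Sofia free within 09:00–18:00: 09:00–12:35, 13:10–14:55, 15:05–18:00.
Vera free within 09:00–18:00: 09:00–11:55, 12:35–13:15, 16:25–18:00.
Isla ∩ Sofia: 09:00–09:50, 09:55–10:00, 13:10–14:55, 15:05–18:00.
Isla ∩ Sofia ∩ Vera: 09:00–09:50, 09:55–10:00, 13:10–13:15, 16:25–18:00.
Isla ∩ Sofia ∩ Vera ∩ Dilnoza: 09:10–09:50, 09:55–10:00, 13:10–13:15, 16:25–18:00.
Total common minutes: 40 + 5 + 5 + 95 = 145.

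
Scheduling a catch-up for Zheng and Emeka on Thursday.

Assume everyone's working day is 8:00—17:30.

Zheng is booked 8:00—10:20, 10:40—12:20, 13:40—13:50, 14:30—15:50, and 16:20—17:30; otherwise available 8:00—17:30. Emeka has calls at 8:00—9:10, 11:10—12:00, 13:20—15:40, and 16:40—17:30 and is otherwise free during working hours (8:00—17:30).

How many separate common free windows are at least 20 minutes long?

3

Zheng free within 08:00–17:30: 10:20–10:40, 12:20–13:40, 13:50–14:30, 15:50–16:20.
Emeka free within 08:00–17:30: 09:10–11:10, 12:00–13:20, 15:40–16:40.
Zheng ∩ Emeka: 10:20–10:40, 12:20–13:20, 15:50–16:20.
Windows ≥ 20 min: 10:20–10:40, 12:20–13:20, 15:50–16:20.
That's 3 windows.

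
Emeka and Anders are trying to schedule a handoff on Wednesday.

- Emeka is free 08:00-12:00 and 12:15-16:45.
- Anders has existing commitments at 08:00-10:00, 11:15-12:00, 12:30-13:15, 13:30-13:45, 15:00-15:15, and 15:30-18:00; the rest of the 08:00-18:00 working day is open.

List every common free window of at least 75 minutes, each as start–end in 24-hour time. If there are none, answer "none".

10:00–11:15, 13:45–15:00

Anders free within 08:00–18:00: 10:00–11:15, 12:00–12:30, 13:15–13:30, 13:45–15:00, 15:15–15:30.
Emeka ∩ Anders: 10:00–11:15, 12:15–12:30, 13:15–13:30, 13:45–15:00, 15:15–15:30.
Windows ≥ 75 min: 10:00–11:15, 13:45–15:00.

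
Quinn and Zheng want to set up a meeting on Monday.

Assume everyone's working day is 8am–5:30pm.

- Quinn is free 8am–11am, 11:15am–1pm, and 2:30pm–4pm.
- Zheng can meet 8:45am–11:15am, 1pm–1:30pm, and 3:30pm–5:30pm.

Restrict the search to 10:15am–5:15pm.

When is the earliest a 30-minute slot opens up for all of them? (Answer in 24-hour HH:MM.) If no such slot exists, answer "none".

Quinn ∩ Zheng: 08:45–11:00, 15:30–16:00.
Restricted to 10:15–17:15: 10:15–11:00, 15:30–16:00.
Windows ≥ 30 min: 10:15–11:00, 15:30–16:00.
Earliest such window starts at 10:15.

10:15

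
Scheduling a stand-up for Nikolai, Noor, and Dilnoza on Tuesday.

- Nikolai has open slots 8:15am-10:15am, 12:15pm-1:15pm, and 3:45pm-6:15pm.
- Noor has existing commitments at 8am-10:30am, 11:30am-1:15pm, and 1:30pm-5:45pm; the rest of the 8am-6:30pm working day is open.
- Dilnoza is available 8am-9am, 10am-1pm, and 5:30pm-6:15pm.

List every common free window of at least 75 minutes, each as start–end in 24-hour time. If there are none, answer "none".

Noor free within 08:00–18:30: 10:30–11:30, 13:15–13:30, 17:45–18:30.
Nikolai ∩ Noor: 17:45–18:15.
Nikolai ∩ Noor ∩ Dilnoza: 17:45–18:15.
Windows ≥ 75 min: (none).

none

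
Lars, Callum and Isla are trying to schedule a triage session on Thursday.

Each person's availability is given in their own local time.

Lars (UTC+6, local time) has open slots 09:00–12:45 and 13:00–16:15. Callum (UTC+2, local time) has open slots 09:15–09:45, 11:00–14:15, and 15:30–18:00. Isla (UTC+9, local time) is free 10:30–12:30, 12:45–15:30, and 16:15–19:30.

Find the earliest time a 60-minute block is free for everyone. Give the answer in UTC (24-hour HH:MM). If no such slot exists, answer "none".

Lars → UTC: 03:00–06:45, 07:00–10:15.
Callum → UTC: 07:15–07:45, 09:00–12:15, 13:30–16:00.
Isla → UTC: 01:30–03:30, 03:45–06:30, 07:15–10:30.
Lars ∩ Callum: 07:15–07:45, 09:00–10:15.
Lars ∩ Callum ∩ Isla: 07:15–07:45, 09:00–10:15.
Windows ≥ 60 min: 09:00–10:15.
Earliest such window starts at 09:00.

09:00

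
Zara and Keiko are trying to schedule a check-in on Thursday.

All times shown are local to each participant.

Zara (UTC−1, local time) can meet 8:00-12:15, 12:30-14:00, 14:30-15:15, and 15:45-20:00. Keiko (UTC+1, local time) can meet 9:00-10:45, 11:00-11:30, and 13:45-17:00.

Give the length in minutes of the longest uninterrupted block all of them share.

Zara → UTC: 09:00–13:15, 13:30–15:00, 15:30–16:15, 16:45–21:00.
Keiko → UTC: 08:00–09:45, 10:00–10:30, 12:45–16:00.
Zara ∩ Keiko: 09:00–09:45, 10:00–10:30, 12:45–13:15, 13:30–15:00, 15:30–16:00.
Common window lengths: 45, 30, 30, 90, 30 min; longest is 90.

90 minutes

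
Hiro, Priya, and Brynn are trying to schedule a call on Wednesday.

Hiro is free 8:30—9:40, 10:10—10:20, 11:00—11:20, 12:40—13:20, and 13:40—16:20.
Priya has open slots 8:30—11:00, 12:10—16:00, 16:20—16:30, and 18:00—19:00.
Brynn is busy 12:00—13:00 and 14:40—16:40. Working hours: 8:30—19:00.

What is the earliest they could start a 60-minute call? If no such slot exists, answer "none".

Brynn free within 08:30–19:00: 08:30–12:00, 13:00–14:40, 16:40–19:00.
Hiro ∩ Priya: 08:30–09:40, 10:10–10:20, 12:40–13:20, 13:40–16:00.
Hiro ∩ Priya ∩ Brynn: 08:30–09:40, 10:10–10:20, 13:00–13:20, 13:40–14:40.
Windows ≥ 60 min: 08:30–09:40, 13:40–14:40.
Earliest such window starts at 08:30.

08:30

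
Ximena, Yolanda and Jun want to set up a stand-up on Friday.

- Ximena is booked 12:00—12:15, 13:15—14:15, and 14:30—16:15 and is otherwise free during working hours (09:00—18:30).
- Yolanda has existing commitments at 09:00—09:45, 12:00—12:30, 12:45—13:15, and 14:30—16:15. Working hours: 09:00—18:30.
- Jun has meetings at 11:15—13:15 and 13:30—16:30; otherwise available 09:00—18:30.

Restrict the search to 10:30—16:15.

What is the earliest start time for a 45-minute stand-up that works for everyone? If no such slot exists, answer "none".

Ximena free within 09:00–18:30: 09:00–12:00, 12:15–13:15, 14:15–14:30, 16:15–18:30.
Yolanda free within 09:00–18:30: 09:45–12:00, 12:30–12:45, 13:15–14:30, 16:15–18:30.
Jun free within 09:00–18:30: 09:00–11:15, 13:15–13:30, 16:30–18:30.
Ximena ∩ Yolanda: 09:45–12:00, 12:30–12:45, 14:15–14:30, 16:15–18:30.
Ximena ∩ Yolanda ∩ Jun: 09:45–11:15, 16:30–18:30.
Restricted to 10:30–16:15: 10:30–11:15.
Windows ≥ 45 min: 10:30–11:15.
Earliest such window starts at 10:30.

10:30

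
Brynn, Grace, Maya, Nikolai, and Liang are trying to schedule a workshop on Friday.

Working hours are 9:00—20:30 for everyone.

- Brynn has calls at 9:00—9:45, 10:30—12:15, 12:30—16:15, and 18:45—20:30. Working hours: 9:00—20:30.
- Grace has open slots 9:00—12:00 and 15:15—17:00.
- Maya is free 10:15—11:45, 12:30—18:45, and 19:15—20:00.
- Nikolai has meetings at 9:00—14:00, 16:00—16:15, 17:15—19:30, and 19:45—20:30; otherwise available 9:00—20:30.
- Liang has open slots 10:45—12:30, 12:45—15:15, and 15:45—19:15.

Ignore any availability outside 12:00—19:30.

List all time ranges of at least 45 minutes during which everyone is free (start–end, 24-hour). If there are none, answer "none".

16:15–17:00

Brynn free within 09:00–20:30: 09:45–10:30, 12:15–12:30, 16:15–18:45.
Nikolai free within 09:00–20:30: 14:00–16:00, 16:15–17:15, 19:30–19:45.
Brynn ∩ Grace: 09:45–10:30, 16:15–17:00.
Brynn ∩ Grace ∩ Maya: 10:15–10:30, 16:15–17:00.
Brynn ∩ Grace ∩ Maya ∩ Nikolai: 16:15–17:00.
Brynn ∩ Grace ∩ Maya ∩ Nikolai ∩ Liang: 16:15–17:00.
Restricted to 12:00–19:30: 16:15–17:00.
Windows ≥ 45 min: 16:15–17:00.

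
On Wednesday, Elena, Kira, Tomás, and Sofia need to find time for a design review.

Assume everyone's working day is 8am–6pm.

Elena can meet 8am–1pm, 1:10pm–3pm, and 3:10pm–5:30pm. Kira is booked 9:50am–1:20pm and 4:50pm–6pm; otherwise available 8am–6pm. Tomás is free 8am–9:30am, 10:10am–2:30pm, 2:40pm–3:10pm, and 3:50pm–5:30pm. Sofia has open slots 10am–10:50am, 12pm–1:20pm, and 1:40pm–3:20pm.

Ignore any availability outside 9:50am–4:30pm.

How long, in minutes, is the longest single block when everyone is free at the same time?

Kira free within 08:00–18:00: 08:00–09:50, 13:20–16:50.
Elena ∩ Kira: 08:00–09:50, 13:20–15:00, 15:10–16:50.
Elena ∩ Kira ∩ Tomás: 08:00–09:30, 13:20–14:30, 14:40–15:00, 15:50–16:50.
Elena ∩ Kira ∩ Tomás ∩ Sofia: 13:40–14:30, 14:40–15:00.
Restricted to 09:50–16:30: 13:40–14:30, 14:40–15:00.
Common window lengths: 50, 20 min; longest is 50.

50 minutes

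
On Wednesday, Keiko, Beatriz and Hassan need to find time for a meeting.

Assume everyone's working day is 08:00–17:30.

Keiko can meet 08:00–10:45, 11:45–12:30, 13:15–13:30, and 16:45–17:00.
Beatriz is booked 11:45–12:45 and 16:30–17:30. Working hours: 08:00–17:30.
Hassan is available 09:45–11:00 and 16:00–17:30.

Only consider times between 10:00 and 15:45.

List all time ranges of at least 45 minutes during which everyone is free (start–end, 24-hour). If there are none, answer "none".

Beatriz free within 08:00–17:30: 08:00–11:45, 12:45–16:30.
Keiko ∩ Beatriz: 08:00–10:45, 13:15–13:30.
Keiko ∩ Beatriz ∩ Hassan: 09:45–10:45.
Restricted to 10:00–15:45: 10:00–10:45.
Windows ≥ 45 min: 10:00–10:45.

10:00–10:45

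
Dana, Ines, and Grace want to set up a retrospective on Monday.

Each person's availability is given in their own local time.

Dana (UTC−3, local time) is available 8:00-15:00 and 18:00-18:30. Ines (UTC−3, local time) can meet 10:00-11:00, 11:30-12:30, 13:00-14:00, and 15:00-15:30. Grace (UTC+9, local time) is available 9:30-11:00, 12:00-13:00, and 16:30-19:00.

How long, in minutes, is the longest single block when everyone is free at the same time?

0 minutes

Dana → UTC: 11:00–18:00, 21:00–21:30.
Ines → UTC: 13:00–14:00, 14:30–15:30, 16:00–17:00, 18:00–18:30.
Grace → UTC: 00:30–02:00, 03:00–04:00, 07:30–10:00.
Dana ∩ Ines: 13:00–14:00, 14:30–15:30, 16:00–17:00.
Dana ∩ Ines ∩ Grace: (none).
No common window.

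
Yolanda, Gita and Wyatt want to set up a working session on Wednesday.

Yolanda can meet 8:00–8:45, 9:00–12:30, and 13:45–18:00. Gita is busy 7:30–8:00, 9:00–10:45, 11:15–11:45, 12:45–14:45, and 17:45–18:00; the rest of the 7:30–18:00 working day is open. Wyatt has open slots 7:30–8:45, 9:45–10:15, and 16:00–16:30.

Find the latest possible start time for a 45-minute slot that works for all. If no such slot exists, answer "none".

Gita free within 07:30–18:00: 08:00–09:00, 10:45–11:15, 11:45–12:45, 14:45–17:45.
Yolanda ∩ Gita: 08:00–08:45, 10:45–11:15, 11:45–12:30, 14:45–17:45.
Yolanda ∩ Gita ∩ Wyatt: 08:00–08:45, 16:00–16:30.
Windows ≥ 45 min: 08:00–08:45.
Latest start in the last window 08:00–08:45 is 08:45 − 45 min = 08:00.

08:00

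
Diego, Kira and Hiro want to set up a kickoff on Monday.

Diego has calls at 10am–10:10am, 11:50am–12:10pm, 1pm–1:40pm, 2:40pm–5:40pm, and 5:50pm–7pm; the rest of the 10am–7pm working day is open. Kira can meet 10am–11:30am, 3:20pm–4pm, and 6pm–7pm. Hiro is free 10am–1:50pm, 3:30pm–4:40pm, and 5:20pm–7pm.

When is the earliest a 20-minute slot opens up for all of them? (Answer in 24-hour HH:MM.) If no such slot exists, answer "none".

Diego free within 10:00–19:00: 10:10–11:50, 12:10–13:00, 13:40–14:40, 17:40–17:50.
Diego ∩ Kira: 10:10–11:30.
Diego ∩ Kira ∩ Hiro: 10:10–11:30.
Windows ≥ 20 min: 10:10–11:30.
Earliest such window starts at 10:10.

10:10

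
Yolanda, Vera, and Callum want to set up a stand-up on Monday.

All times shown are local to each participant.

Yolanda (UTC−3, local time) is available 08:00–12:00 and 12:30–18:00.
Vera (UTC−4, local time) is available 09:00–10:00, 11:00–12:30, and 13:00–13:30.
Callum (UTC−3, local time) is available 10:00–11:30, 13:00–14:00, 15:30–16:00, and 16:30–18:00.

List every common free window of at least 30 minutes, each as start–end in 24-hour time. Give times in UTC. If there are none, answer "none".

13:00–14:00, 16:00–16:30

Yolanda → UTC: 11:00–15:00, 15:30–21:00.
Vera → UTC: 13:00–14:00, 15:00–16:30, 17:00–17:30.
Callum → UTC: 13:00–14:30, 16:00–17:00, 18:30–19:00, 19:30–21:00.
Yolanda ∩ Vera: 13:00–14:00, 15:30–16:30, 17:00–17:30.
Yolanda ∩ Vera ∩ Callum: 13:00–14:00, 16:00–16:30.
Windows ≥ 30 min: 13:00–14:00, 16:00–16:30.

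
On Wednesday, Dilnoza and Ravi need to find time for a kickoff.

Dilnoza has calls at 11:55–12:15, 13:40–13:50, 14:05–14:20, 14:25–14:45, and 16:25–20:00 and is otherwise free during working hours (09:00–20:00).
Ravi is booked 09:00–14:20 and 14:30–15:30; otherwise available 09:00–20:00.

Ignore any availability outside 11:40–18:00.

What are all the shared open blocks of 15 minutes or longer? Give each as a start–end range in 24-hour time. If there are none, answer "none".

Dilnoza free within 09:00–20:00: 09:00–11:55, 12:15–13:40, 13:50–14:05, 14:20–14:25, 14:45–16:25.
Ravi free within 09:00–20:00: 14:20–14:30, 15:30–20:00.
Dilnoza ∩ Ravi: 14:20–14:25, 15:30–16:25.
Restricted to 11:40–18:00: 14:20–14:25, 15:30–16:25.
Windows ≥ 15 min: 15:30–16:25.

15:30–16:25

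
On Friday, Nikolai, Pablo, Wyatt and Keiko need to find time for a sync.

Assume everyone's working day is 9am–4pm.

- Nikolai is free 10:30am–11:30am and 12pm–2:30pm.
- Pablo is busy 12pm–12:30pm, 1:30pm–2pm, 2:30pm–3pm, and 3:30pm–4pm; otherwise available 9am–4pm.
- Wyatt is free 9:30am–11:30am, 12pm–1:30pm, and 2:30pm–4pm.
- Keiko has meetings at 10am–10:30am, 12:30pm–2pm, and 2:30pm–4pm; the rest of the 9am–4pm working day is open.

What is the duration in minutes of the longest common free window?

60 minutes

Pablo free within 09:00–16:00: 09:00–12:00, 12:30–13:30, 14:00–14:30, 15:00–15:30.
Keiko free within 09:00–16:00: 09:00–10:00, 10:30–12:30, 14:00–14:30.
Nikolai ∩ Pablo: 10:30–11:30, 12:30–13:30, 14:00–14:30.
Nikolai ∩ Pablo ∩ Wyatt: 10:30–11:30, 12:30–13:30.
Nikolai ∩ Pablo ∩ Wyatt ∩ Keiko: 10:30–11:30.
Single common window of 60 minutes.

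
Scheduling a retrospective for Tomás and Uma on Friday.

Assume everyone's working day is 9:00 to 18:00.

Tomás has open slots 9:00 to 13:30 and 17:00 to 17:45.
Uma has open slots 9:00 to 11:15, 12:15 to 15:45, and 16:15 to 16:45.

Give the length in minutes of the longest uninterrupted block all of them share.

Tomás ∩ Uma: 09:00–11:15, 12:15–13:30.
Common window lengths: 135, 75 min; longest is 135.

135 minutes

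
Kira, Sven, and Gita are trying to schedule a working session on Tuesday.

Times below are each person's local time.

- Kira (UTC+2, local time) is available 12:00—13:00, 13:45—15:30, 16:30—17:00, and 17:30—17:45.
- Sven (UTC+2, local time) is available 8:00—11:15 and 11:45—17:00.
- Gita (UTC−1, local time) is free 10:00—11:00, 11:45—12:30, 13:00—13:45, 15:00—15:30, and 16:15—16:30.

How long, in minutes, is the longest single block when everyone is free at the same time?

45 minutes

Kira → UTC: 10:00–11:00, 11:45–13:30, 14:30–15:00, 15:30–15:45.
Sven → UTC: 06:00–09:15, 09:45–15:00.
Gita → UTC: 11:00–12:00, 12:45–13:30, 14:00–14:45, 16:00–16:30, 17:15–17:30.
Kira ∩ Sven: 10:00–11:00, 11:45–13:30, 14:30–15:00.
Kira ∩ Sven ∩ Gita: 11:45–12:00, 12:45–13:30, 14:30–14:45.
Common window lengths: 15, 45, 15 min; longest is 45.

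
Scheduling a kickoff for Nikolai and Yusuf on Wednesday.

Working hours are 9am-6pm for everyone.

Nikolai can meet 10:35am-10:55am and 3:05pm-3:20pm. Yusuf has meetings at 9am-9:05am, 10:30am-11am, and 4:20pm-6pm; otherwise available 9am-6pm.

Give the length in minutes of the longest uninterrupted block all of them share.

Yusuf free within 09:00–18:00: 09:05–10:30, 11:00–16:20.
Nikolai ∩ Yusuf: 15:05–15:20.
Single common window of 15 minutes.

15 minutes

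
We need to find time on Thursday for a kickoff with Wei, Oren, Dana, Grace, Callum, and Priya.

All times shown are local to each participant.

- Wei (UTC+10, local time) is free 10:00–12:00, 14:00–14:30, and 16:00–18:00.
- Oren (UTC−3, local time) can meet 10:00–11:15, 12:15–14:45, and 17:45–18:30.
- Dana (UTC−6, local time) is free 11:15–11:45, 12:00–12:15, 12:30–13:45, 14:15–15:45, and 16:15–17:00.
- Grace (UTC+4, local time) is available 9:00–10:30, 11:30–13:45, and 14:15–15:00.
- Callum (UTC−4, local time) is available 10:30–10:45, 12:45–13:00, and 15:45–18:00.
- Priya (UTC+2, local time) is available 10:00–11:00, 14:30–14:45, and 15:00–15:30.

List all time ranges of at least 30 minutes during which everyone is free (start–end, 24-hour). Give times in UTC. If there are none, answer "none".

none

Wei → UTC: 00:00–02:00, 04:00–04:30, 06:00–08:00.
Oren → UTC: 13:00–14:15, 15:15–17:45, 20:45–21:30.
Dana → UTC: 17:15–17:45, 18:00–18:15, 18:30–19:45, 20:15–21:45, 22:15–23:00.
Grace → UTC: 05:00–06:30, 07:30–09:45, 10:15–11:00.
Callum → UTC: 14:30–14:45, 16:45–17:00, 19:45–22:00.
Priya → UTC: 08:00–09:00, 12:30–12:45, 13:00–13:30.
Wei ∩ Oren: (none).
Wei ∩ Oren ∩ Dana: (none).
Wei ∩ Oren ∩ Dana ∩ Grace: (none).
Wei ∩ Oren ∩ Dana ∩ Grace ∩ Callum: (none).
Wei ∩ Oren ∩ Dana ∩ Grace ∩ Callum ∩ Priya: (none).
Windows ≥ 30 min: (none).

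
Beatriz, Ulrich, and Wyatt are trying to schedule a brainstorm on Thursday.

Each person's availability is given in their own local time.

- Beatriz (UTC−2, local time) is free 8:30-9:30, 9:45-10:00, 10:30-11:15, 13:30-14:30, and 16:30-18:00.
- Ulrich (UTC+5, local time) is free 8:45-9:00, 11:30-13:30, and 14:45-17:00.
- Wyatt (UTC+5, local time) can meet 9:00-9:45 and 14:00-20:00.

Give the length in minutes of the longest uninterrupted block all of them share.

60 minutes

Beatriz → UTC: 10:30–11:30, 11:45–12:00, 12:30–13:15, 15:30–16:30, 18:30–20:00.
Ulrich → UTC: 03:45–04:00, 06:30–08:30, 09:45–12:00.
Wyatt → UTC: 04:00–04:45, 09:00–15:00.
Beatriz ∩ Ulrich: 10:30–11:30, 11:45–12:00.
Beatriz ∩ Ulrich ∩ Wyatt: 10:30–11:30, 11:45–12:00.
Common window lengths: 60, 15 min; longest is 60.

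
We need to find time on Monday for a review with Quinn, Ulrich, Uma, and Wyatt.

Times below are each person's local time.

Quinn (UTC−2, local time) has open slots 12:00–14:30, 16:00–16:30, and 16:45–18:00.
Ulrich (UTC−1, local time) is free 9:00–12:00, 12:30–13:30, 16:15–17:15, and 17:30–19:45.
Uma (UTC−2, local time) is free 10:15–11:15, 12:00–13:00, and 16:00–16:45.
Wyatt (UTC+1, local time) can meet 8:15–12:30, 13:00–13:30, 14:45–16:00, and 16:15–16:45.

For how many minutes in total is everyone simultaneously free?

Quinn → UTC: 14:00–16:30, 18:00–18:30, 18:45–20:00.
Ulrich → UTC: 10:00–13:00, 13:30–14:30, 17:15–18:15, 18:30–20:45.
Uma → UTC: 12:15–13:15, 14:00–15:00, 18:00–18:45.
Wyatt → UTC: 07:15–11:30, 12:00–12:30, 13:45–15:00, 15:15–15:45.
Quinn ∩ Ulrich: 14:00–14:30, 18:00–18:15, 18:45–20:00.
Quinn ∩ Ulrich ∩ Uma: 14:00–14:30, 18:00–18:15.
Quinn ∩ Ulrich ∩ Uma ∩ Wyatt: 14:00–14:30.
Total common minutes: 30.

30 minutes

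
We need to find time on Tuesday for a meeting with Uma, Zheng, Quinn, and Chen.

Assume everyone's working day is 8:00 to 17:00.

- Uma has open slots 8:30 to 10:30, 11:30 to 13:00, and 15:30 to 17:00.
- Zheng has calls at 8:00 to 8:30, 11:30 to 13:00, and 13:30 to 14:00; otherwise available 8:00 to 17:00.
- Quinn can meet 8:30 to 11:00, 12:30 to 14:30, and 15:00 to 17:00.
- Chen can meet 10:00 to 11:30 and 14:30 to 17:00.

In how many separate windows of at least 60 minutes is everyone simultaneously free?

Zheng free within 08:00–17:00: 08:30–11:30, 13:00–13:30, 14:00–17:00.
Uma ∩ Zheng: 08:30–10:30, 15:30–17:00.
Uma ∩ Zheng ∩ Quinn: 08:30–10:30, 15:30–17:00.
Uma ∩ Zheng ∩ Quinn ∩ Chen: 10:00–10:30, 15:30–17:00.
Windows ≥ 60 min: 15:30–17:00.
That's 1 window.

1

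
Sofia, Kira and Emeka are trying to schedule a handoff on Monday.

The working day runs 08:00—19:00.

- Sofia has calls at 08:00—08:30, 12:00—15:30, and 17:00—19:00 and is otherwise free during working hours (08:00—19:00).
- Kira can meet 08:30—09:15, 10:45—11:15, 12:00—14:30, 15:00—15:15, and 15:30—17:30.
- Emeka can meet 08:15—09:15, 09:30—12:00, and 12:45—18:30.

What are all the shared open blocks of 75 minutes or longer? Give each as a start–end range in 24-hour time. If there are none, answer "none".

15:30–17:00

Sofia free within 08:00–19:00: 08:30–12:00, 15:30–17:00.
Sofia ∩ Kira: 08:30–09:15, 10:45–11:15, 15:30–17:00.
Sofia ∩ Kira ∩ Emeka: 08:30–09:15, 10:45–11:15, 15:30–17:00.
Windows ≥ 75 min: 15:30–17:00.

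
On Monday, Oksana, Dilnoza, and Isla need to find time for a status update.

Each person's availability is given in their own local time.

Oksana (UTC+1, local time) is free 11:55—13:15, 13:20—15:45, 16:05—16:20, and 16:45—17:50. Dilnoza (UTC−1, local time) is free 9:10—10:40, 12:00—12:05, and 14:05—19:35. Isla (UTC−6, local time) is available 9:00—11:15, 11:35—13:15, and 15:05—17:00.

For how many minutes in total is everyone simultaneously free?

Oksana → UTC: 10:55–12:15, 12:20–14:45, 15:05–15:20, 15:45–16:50.
Dilnoza → UTC: 10:10–11:40, 13:00–13:05, 15:05–20:35.
Isla → UTC: 15:00–17:15, 17:35–19:15, 21:05–23:00.
Oksana ∩ Dilnoza: 10:55–11:40, 13:00–13:05, 15:05–15:20, 15:45–16:50.
Oksana ∩ Dilnoza ∩ Isla: 15:05–15:20, 15:45–16:50.
Total common minutes: 15 + 65 = 80.

80 minutes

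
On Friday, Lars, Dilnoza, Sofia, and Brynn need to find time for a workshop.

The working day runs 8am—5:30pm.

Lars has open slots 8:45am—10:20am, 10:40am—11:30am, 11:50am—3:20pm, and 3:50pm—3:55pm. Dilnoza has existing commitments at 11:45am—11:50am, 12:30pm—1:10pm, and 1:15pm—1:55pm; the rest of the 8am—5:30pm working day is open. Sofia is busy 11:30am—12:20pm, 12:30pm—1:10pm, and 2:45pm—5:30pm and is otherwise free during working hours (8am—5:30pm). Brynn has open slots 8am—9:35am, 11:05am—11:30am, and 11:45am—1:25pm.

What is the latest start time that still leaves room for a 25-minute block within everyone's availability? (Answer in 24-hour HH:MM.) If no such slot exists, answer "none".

11:05

Dilnoza free within 08:00–17:30: 08:00–11:45, 11:50–12:30, 13:10–13:15, 13:55–17:30.
Sofia free within 08:00–17:30: 08:00–11:30, 12:20–12:30, 13:10–14:45.
Lars ∩ Dilnoza: 08:45–10:20, 10:40–11:30, 11:50–12:30, 13:10–13:15, 13:55–15:20, 15:50–15:55.
Lars ∩ Dilnoza ∩ Sofia: 08:45–10:20, 10:40–11:30, 12:20–12:30, 13:10–13:15, 13:55–14:45.
Lars ∩ Dilnoza ∩ Sofia ∩ Brynn: 08:45–09:35, 11:05–11:30, 12:20–12:30, 13:10–13:15.
Windows ≥ 25 min: 08:45–09:35, 11:05–11:30.
Latest start in the last window 11:05–11:30 is 11:30 − 25 min = 11:05.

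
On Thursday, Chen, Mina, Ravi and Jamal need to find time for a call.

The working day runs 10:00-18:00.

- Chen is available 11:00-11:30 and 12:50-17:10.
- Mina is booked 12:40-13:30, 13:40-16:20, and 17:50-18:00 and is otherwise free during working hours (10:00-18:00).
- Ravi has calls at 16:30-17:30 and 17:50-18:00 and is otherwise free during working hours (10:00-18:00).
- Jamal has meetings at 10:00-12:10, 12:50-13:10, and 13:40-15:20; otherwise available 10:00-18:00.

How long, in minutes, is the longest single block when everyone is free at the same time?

Mina free within 10:00–18:00: 10:00–12:40, 13:30–13:40, 16:20–17:50.
Ravi free within 10:00–18:00: 10:00–16:30, 17:30–17:50.
Jamal free within 10:00–18:00: 12:10–12:50, 13:10–13:40, 15:20–18:00.
Chen ∩ Mina: 11:00–11:30, 13:30–13:40, 16:20–17:10.
Chen ∩ Mina ∩ Ravi: 11:00–11:30, 13:30–13:40, 16:20–16:30.
Chen ∩ Mina ∩ Ravi ∩ Jamal: 13:30–13:40, 16:20–16:30.
Common window lengths: 10, 10 min; longest is 10.

10 minutes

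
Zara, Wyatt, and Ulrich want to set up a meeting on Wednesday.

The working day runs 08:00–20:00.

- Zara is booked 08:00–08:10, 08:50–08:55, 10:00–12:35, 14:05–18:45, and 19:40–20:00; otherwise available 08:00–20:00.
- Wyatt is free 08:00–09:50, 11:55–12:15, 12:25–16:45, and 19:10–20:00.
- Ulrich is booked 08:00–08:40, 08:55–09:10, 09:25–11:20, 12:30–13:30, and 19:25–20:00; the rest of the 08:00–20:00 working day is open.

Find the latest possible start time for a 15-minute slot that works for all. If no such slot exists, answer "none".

Zara free within 08:00–20:00: 08:10–08:50, 08:55–10:00, 12:35–14:05, 18:45–19:40.
Ulrich free within 08:00–20:00: 08:40–08:55, 09:10–09:25, 11:20–12:30, 13:30–19:25.
Zara ∩ Wyatt: 08:10–08:50, 08:55–09:50, 12:35–14:05, 19:10–19:40.
Zara ∩ Wyatt ∩ Ulrich: 08:40–08:50, 09:10–09:25, 13:30–14:05, 19:10–19:25.
Windows ≥ 15 min: 09:10–09:25, 13:30–14:05, 19:10–19:25.
Latest start in the last window 19:10–19:25 is 19:25 − 15 min = 19:10.

19:10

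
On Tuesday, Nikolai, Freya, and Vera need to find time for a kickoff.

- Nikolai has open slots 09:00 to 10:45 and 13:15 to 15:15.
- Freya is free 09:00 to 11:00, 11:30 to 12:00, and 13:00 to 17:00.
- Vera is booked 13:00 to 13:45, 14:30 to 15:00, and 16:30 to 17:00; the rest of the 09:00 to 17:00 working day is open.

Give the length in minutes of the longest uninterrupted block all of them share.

105 minutes

Vera free within 09:00–17:00: 09:00–13:00, 13:45–14:30, 15:00–16:30.
Nikolai ∩ Freya: 09:00–10:45, 13:15–15:15.
Nikolai ∩ Freya ∩ Vera: 09:00–10:45, 13:45–14:30, 15:00–15:15.
Common window lengths: 105, 45, 15 min; longest is 105.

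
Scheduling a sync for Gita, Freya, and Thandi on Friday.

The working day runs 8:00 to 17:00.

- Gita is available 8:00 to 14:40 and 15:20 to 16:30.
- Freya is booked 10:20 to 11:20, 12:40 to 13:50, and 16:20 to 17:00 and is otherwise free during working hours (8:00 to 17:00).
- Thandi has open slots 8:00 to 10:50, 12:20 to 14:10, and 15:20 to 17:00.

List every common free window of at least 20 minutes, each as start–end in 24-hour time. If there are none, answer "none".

Freya free within 08:00–17:00: 08:00–10:20, 11:20–12:40, 13:50–16:20.
Gita ∩ Freya: 08:00–10:20, 11:20–12:40, 13:50–14:40, 15:20–16:20.
Gita ∩ Freya ∩ Thandi: 08:00–10:20, 12:20–12:40, 13:50–14:10, 15:20–16:20.
Windows ≥ 20 min: 08:00–10:20, 12:20–12:40, 13:50–14:10, 15:20–16:20.

08:00–10:20, 12:20–12:40, 13:50–14:10, 15:20–16:20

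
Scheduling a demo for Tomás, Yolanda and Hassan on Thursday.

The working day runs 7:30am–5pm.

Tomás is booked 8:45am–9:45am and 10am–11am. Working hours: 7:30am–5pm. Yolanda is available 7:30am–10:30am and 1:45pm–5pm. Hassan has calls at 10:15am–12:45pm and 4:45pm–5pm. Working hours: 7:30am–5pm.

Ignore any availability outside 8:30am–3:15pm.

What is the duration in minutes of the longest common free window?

Tomás free within 07:30–17:00: 07:30–08:45, 09:45–10:00, 11:00–17:00.
Hassan free within 07:30–17:00: 07:30–10:15, 12:45–16:45.
Tomás ∩ Yolanda: 07:30–08:45, 09:45–10:00, 13:45–17:00.
Tomás ∩ Yolanda ∩ Hassan: 07:30–08:45, 09:45–10:00, 13:45–16:45.
Restricted to 08:30–15:15: 08:30–08:45, 09:45–10:00, 13:45–15:15.
Common window lengths: 15, 15, 90 min; longest is 90.

90 minutes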